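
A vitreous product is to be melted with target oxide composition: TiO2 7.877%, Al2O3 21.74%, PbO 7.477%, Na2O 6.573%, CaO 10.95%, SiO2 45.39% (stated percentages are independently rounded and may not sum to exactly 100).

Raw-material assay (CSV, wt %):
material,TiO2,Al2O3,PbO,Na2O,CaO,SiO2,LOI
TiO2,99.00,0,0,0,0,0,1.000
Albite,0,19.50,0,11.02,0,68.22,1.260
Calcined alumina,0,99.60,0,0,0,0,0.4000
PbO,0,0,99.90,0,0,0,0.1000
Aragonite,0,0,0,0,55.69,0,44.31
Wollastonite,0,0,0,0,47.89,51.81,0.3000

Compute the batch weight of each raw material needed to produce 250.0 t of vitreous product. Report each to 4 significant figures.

Batch per 250.0 t vitreous product:
  TiO2: 19.89 t
  Albite: 149.1 t
  Calcined alumina: 25.37 t
  PbO: 18.71 t
  Aragonite: 29.66 t
  Wollastonite: 22.68 t
Total batch = 265.4 t; LOI loss = 15.41 t; yield = 94.19%

The intermediate values appear (rounded to 4 significant digits) on the page. Exact precision is carried throughout. Each reported result carries a single rounding. The derived quantities are computed from the weighed amounts for 250.0 t of glass at full float precision (the yield, LOI, six oxide percentages, net glass mass, the totals), as written in problem or answer.
Per-oxide target masses for 250.0 t vitreous product:
  TiO2: 7.877% × 250.0 = 19.69 t
  Al2O3: 21.74% × 250.0 = 54.35 t
  PbO: 7.477% × 250.0 = 18.69 t
  Na2O: 6.573% × 250.0 = 16.43 t
  CaO: 10.95% × 250.0 = 27.38 t
  SiO2: 45.39% × 250.0 = 113.5 t
Verifying the oxide balance given the weights on record, against the basis in use (oxide sums agree with the targets up to rounding of the answer):
  TiO2: 19.89·0.9900 = 19.69 t (target 19.69 t)
  Al2O3: 149.1·0.1950 + 25.37·0.9960 = 54.34 t (target 54.35 t)
  PbO: 18.71·0.9990 = 18.69 t (target 18.69 t)
  Na2O: 149.1·0.1102 = 16.43 t (target 16.43 t)
  CaO: 29.66·0.5569 + 22.68·0.4789 = 27.38 t (target 27.38 t)
  SiO2: 149.1·0.6822 + 22.68·0.5181 = 113.5 t (target 113.5 t)
Consistency of the glass mass: the batch minus its LOI: 250.0 t (the targets, summed, come to 250.0 t; against the stated basis, 250.0 t — differing by rounding only).
Summing the batch: Σ batch = 265.4 t; LOI removed, Σ of batch·LOI: 15.41 t; the yield ratio, glass ÷ batch: 94.19%.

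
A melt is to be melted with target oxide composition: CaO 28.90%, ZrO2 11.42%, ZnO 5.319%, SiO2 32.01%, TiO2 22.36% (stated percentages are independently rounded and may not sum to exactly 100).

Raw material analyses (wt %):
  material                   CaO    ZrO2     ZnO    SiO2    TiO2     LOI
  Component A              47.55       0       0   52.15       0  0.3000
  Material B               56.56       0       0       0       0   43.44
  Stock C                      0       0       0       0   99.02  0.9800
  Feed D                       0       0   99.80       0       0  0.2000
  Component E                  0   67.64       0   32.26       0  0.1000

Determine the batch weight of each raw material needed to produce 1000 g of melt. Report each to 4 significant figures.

Intermediates appear rounded to four significant figures as written. All internal work carries full float precision throughout; exactly one rounding lands on every reported figure. The derived quantities are re-derived starting from the weights on 1000 g of glass at full float precision (ignition loss, the five compositions, glass mass, yield, the totals), precisely as stated by either problem or answer.
The oxide mass targets at 1000 g melt:
  CaO: 28.90% × 1000 = 289.0 g
  ZrO2: 11.42% × 1000 = 114.2 g
  ZnO: 5.319% × 1000 = 53.19 g
  SiO2: 32.01% × 1000 = 320.1 g
  TiO2: 22.36% × 1000 = 223.6 g
Checking each oxide sum from the weights as reported, for the quoted basis mass (target by target, the sums agree once rounding is allowed for):
  CaO: 509.4·0.4755 + 82.74·0.5656 = 289.0 g (target 289.0 g)
  ZrO2: 168.8·0.6764 = 114.2 g (target 114.2 g)
  ZnO: 53.30·0.9980 = 53.19 g (target 53.19 g)
  SiO2: 509.4·0.5215 + 168.8·0.3226 = 320.1 g (target 320.1 g)
  TiO2: 225.8·0.9902 = 223.6 g (target 223.6 g)
The glass-mass cross-check: the batch minus its LOI: 1000 g (summing oxide targets gives 1000 g; basis as stated: 1000 g — deltas are rounding alone).
Batch total: Σ batch = 1040 g; Σ batch·LOI gives LOI loss = 39.96 g; yield = glass ÷ total batch = 96.16%.

Batch per 1000 g melt:
  Component A: 509.4 g
  Material B: 82.74 g
  Stock C: 225.8 g
  Feed D: 53.30 g
  Component E: 168.8 g
Total batch = 1040 g; LOI loss = 39.96 g; yield = 96.16%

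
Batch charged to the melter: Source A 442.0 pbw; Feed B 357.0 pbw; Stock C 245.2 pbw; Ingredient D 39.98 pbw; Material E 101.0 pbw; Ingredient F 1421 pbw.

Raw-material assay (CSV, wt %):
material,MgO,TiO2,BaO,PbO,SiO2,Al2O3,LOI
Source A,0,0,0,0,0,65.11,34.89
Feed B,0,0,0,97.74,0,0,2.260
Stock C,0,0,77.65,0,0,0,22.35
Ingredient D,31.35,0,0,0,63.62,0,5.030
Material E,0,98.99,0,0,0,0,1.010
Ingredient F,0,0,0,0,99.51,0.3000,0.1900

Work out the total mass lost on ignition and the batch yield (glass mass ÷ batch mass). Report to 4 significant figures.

LOI loss = 222.8 pbw; glass = 2383 pbw; yield = 91.45%

In-progress results appear with 4-significant-digit rounding alongside each step. Full precision is held at each step; every reported value is rounded just once. Derived quantities are re-derived at full precision (ignition loss, yield, glass mass, the totals, six oxide percentages) using the weight values on 2383 pbw of glass, as written in problem or answer.
Per-material ignition loss:
  Source A: 442.0 × 0.3489 = 154.2 pbw
  Feed B: 357.0 × 0.02260 = 8.068 pbw
  Stock C: 245.2 × 0.2235 = 54.80 pbw
  Ingredient D: 39.98 × 0.05030 = 2.011 pbw
  Material E: 101.0 × 0.01010 = 1.020 pbw
  Ingredient F: 1421 × 0.001900 = 2.700 pbw
Total LOI = 222.8 pbw
Glass = batch − LOI = 2606 − 222.8 = 2383 pbw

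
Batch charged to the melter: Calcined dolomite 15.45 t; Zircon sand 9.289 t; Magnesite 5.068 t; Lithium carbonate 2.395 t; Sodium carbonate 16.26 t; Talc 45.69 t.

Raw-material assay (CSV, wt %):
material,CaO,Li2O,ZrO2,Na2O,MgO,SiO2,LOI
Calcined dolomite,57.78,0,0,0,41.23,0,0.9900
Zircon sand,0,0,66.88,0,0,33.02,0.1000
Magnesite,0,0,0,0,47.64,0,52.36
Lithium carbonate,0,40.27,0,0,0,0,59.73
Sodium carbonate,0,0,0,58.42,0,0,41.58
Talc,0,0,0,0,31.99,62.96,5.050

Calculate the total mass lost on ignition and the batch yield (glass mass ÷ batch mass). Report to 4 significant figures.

Values along the way appear with 4-significant-figure rounding when written out — full precision is maintained through the solve; a single rounding yields each reported figure. Derived quantities are computed in full float precision (yield, net glass mass, six oxide percentages, totals, LOI) from the weighed amounts at 80.84 t of glass, as set out in the question or the answer.
Per-material ignition loss:
  Calcined dolomite: 15.45 × 0.009900 = 0.1530 t
  Zircon sand: 9.289 × 0.001000 = 0.009289 t
  Magnesite: 5.068 × 0.5236 = 2.654 t
  Lithium carbonate: 2.395 × 0.5973 = 1.431 t
  Sodium carbonate: 16.26 × 0.4158 = 6.761 t
  Talc: 45.69 × 0.05050 = 2.307 t
Total LOI = 13.31 t
Glass = batch − LOI = 94.15 − 13.31 = 80.84 t

LOI loss = 13.31 t; glass = 80.84 t; yield = 85.86%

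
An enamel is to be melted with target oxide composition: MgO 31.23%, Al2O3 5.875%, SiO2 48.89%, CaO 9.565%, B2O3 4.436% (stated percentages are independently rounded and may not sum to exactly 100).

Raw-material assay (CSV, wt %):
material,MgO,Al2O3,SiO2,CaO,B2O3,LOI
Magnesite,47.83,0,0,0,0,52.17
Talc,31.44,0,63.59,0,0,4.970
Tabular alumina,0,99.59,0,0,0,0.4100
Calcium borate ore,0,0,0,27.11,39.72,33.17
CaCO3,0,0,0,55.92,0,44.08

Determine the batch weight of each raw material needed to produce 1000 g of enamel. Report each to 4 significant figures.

Batch per 1000 g enamel:
  Magnesite: 147.6 g
  Talc: 768.8 g
  Tabular alumina: 58.99 g
  Calcium borate ore: 111.7 g
  CaCO3: 116.9 g
Total batch = 1204 g; LOI loss = 204.0 g; yield = 83.05%

The whole derivation carries full float precision at every stage — in-progress results appear rounded to 4 significant digits when written out — exactly one rounding is applied to every reported figure — derived quantities (yield, glass mass, LOI, the five compositions, totals) are recomputed in full precision using the weight values on 1000 g of glass precisely as stated by problem or answer.
Per-oxide target masses for 1000 g enamel:
  MgO: 31.23% × 1000 = 312.3 g
  Al2O3: 5.875% × 1000 = 58.75 g
  SiO2: 48.89% × 1000 = 488.9 g
  CaO: 9.565% × 1000 = 95.65 g
  B2O3: 4.436% × 1000 = 44.36 g
Sums-versus-targets review working from each reported weight, under the basis named above (sums match the target masses up to rounding of the answer):
  MgO: 147.6·0.4783 + 768.8·0.3144 = 312.3 g (target 312.3 g)
  Al2O3: 58.99·0.9959 = 58.75 g (target 58.75 g)
  SiO2: 768.8·0.6359 = 488.9 g (target 488.9 g)
  CaO: 111.7·0.2711 + 116.9·0.5592 = 95.65 g (target 95.65 g)
  B2O3: 111.7·0.3972 = 44.37 g (target 44.36 g)
Auditing the glass mass value: total charge less LOI = 1000 g (summing oxide targets gives 1000 g; stated basis 1000 g — a pure rounding effect).
Adding the batch up: Σ batch = 1204 g; LOI loss = Σ batch·LOI = 204.0 g; yield, glass over the total, = 83.05%.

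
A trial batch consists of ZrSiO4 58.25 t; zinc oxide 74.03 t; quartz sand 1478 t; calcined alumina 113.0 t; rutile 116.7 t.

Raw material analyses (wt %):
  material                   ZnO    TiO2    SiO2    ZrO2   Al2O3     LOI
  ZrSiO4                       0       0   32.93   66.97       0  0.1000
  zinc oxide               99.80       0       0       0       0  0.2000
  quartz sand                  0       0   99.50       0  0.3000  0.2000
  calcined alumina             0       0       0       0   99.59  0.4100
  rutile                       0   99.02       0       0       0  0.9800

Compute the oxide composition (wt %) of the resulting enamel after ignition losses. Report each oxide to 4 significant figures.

Glass mass = 1835 t (batch 1840 − LOI 4.769).
Composition: ZnO 4.026%, TiO2 6.297%, SiO2 81.18%, ZrO2 2.126%, Al2O3 6.374%

Mid-chain values are displayed (rounded to 4 significant digits) across the worked steps — the whole derivation holds exact precision from start to finish. Exactly one rounding goes into each reported result; derived quantities, including LOI, five oxide percentages, totals, yield, net glass mass, are recomputed using the weight values per 1835 t of glass in full float precision, precisely as stated by problem or answer.
Oxide-by-oxide delivered mass:
  ZnO: 74.03·0.9980 = 73.88 t
  TiO2: 116.7·0.9902 = 115.6 t
  SiO2: 58.25·0.3293 + 1478·0.9950 = 1490 t
  ZrO2: 58.25·0.6697 = 39.01 t
  Al2O3: 1478·0.003000 + 113.0·0.9959 = 117.0 t
LOI: 58.25·0.001000 + 74.03·0.002000 + 1478·0.002000 + 113.0·0.004100 + 116.7·0.009800 = 4.769 t
Glass = total batch minus LOI = 1840 − 4.769 = 1835 t (matching Σ of the oxides)
each wt % is 100 × oxide ÷ glass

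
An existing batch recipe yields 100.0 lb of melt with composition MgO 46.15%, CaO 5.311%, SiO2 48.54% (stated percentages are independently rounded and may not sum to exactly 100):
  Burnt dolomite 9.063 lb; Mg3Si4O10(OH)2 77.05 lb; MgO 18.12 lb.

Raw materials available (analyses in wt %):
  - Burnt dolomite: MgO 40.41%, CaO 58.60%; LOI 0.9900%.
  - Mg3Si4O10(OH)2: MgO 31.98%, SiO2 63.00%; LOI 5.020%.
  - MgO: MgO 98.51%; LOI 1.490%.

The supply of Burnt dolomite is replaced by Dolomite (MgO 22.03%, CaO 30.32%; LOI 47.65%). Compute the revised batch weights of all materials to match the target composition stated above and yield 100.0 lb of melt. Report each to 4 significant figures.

Full precision is carried in every operation; values along the way are shown, rounded to four significant digits, alongside each step; every reported result includes exactly one rounding; the derived quantities, including the three compositions, the yield, net glass mass, the totals, LOI, are computed using the weight values for 100.0 lb of glass at full float precision precisely as stated by question or answer.
Target masses of each oxide per 100.0 lb melt:
  MgO: 46.15% × 100.0 = 46.15 lb
  CaO: 5.311% × 100.0 = 5.311 lb
  SiO2: 48.54% × 100.0 = 48.54 lb
Checking each oxide sum using the reported weights, against the basis in use (oxide sums agree with the targets up to rounding of the answer):
  MgO: 17.52·0.2203 + 77.05·0.3198 + 17.92·0.9851 = 46.15 lb (target 46.15 lb)
  CaO: 17.52·0.3032 = 5.312 lb (target 5.311 lb)
  SiO2: 77.05·0.6300 = 48.54 lb (target 48.54 lb)
The glass-mass cross-check: net batch after ignition = 100.0 lb (per-oxide target masses sum to 100.0 lb; with the basis standing at 100.0 lb — any gap is answer rounding).
Batch grand total — Σ batch = 112.5 lb; loss to ignition Σ batch·LOI = 12.48 lb; yield: glass divided by total = 88.90%.

Revised batch per 100.0 lb melt:
  Dolomite: 17.52 lb
  Mg3Si4O10(OH)2: 77.05 lb
  MgO: 17.92 lb
Total batch = 112.5 lb; LOI loss = 12.48 lb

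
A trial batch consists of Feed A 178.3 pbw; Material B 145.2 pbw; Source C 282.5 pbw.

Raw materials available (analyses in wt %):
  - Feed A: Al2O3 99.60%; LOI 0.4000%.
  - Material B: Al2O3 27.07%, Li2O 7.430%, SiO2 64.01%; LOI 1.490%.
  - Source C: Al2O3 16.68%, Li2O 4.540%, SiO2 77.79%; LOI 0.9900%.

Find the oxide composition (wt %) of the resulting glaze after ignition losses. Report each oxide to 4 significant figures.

In-progress results are shown (rounded to four significant digits) between the steps; all internal work holds full precision in every operation. Every reported value receives exactly one rounding — the derived quantities (three oxide percentages, LOI, the yield, totals, net glass mass) are rebuilt at full precision starting from the weights on 600.3 pbw of glass as given in question or answer.
What the batch supplies per oxide:
  Al2O3: 178.3·0.9960 + 145.2·0.2707 + 282.5·0.1668 = 264.0 pbw
  Li2O: 145.2·0.07430 + 282.5·0.04540 = 23.61 pbw
  SiO2: 145.2·0.6401 + 282.5·0.7779 = 312.7 pbw
LOI: 178.3·0.004000 + 145.2·0.01490 + 282.5·0.009900 = 5.673 pbw
The glass mass, total less LOI, = 606.0 − 5.673 = 600.3 pbw (equal to the oxide-mass sum)
oxide / glass × 100 gives the wt %

Glass mass = 600.3 pbw (batch 606.0 − LOI 5.673).
Composition: Al2O3 43.98%, Li2O 3.934%, SiO2 52.09%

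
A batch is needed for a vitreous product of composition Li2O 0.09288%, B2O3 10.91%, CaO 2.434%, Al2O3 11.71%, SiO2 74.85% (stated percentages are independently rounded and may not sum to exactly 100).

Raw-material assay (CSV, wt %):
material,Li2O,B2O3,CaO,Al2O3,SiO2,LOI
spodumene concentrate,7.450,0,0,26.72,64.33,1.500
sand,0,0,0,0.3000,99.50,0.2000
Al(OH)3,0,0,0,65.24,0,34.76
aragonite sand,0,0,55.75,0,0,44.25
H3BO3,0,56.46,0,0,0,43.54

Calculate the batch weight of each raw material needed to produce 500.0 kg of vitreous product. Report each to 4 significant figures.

All internal work maintains exact precision all the way through; working values appear rounded to four significant digits within the worked lines — a single rounding produces every reported number; the derived quantities are recomputed at exact precision (net glass mass, the yield, LOI, the totals, the five compositions) using the weight values on 500.0 kg of glass, precisely as stated by question or answer.
The oxide mass targets at 500.0 kg vitreous product:
  Li2O: 0.09288% × 500.0 = 0.4644 kg
  B2O3: 10.91% × 500.0 = 54.55 kg
  CaO: 2.434% × 500.0 = 12.17 kg
  Al2O3: 11.71% × 500.0 = 58.55 kg
  SiO2: 74.85% × 500.0 = 374.2 kg
Balance tally, oxide-wise, from the weights as reported, versus the basis set out (delivered sums recover each target inside rounding margins):
  Li2O: 6.234·0.07450 = 0.4644 kg (target 0.4644 kg)
  B2O3: 96.62·0.5646 = 54.55 kg (target 54.55 kg)
  CaO: 21.83·0.5575 = 12.17 kg (target 12.17 kg)
  Al2O3: 6.234·0.2672 + 372.1·0.003000 + 85.48·0.6524 = 58.55 kg (target 58.55 kg)
  SiO2: 6.234·0.6433 + 372.1·0.9950 = 374.2 kg (target 374.2 kg)
The glass-mass cross-check: batch Σ − ignition loss = 500.0 kg (the Σ of target masses is 500.0 kg; basis as stated: 500.0 kg — deltas are rounding alone).
Total batch = Σ batch = 582.3 kg; the LOI term Σ batch·LOI equals 82.28 kg; glass ÷ batch gives a yield of 85.87%.

Batch per 500.0 kg vitreous product:
  spodumene concentrate: 6.234 kg
  sand: 372.1 kg
  Al(OH)3: 85.48 kg
  aragonite sand: 21.83 kg
  H3BO3: 96.62 kg
Total batch = 582.3 kg; LOI loss = 82.28 kg; yield = 85.87%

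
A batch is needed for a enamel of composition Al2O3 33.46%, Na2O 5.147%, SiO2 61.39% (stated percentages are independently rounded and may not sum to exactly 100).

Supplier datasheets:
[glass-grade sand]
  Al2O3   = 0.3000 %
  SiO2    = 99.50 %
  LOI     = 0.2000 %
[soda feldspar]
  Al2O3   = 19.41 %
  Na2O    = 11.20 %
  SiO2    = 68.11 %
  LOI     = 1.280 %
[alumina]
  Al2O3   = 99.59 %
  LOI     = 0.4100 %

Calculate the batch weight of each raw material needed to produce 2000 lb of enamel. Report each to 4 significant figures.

All internal work holds exact precision in every operation; intermediates are shown (rounded to four significant digits) on the page — exactly one rounding lands on every reported figure. Derived quantities are re-derived using the weight values per 2000 lb of glass at full float precision (yield, three oxide percentages, the totals, ignition loss, glass mass) exactly as printed in the problem or the answer.
Oxide-by-oxide targets in 2000 lb enamel:
  Al2O3: 33.46% × 2000 = 669.2 lb
  Na2O: 5.147% × 2000 = 102.9 lb
  SiO2: 61.39% × 2000 = 1228 lb
Oxide-by-oxide audit on the weights just shown, versus the basis set out (every target is met by its sum modulo rounding of the values):
  Al2O3: 604.8·0.003000 + 919.1·0.1941 + 491.0·0.9959 = 669.2 lb (target 669.2 lb)
  Na2O: 919.1·0.1120 = 102.9 lb (target 102.9 lb)
  SiO2: 604.8·0.9950 + 919.1·0.6811 = 1228 lb (target 1228 lb)
The glass-mass cross-check: whole batch net of LOI = 2000 lb (per-oxide target masses sum to 2000 lb; versus the stated basis of 2000 lb — any gap is answer rounding).
Summing the batch: Σ batch = 2015 lb; loss to ignition Σ batch·LOI = 14.99 lb; yield = glass ÷ total batch = 99.26%.

Batch per 2000 lb enamel:
  glass-grade sand: 604.8 lb
  soda feldspar: 919.1 lb
  alumina: 491.0 lb
Total batch = 2015 lb; LOI loss = 14.99 lb; yield = 99.26%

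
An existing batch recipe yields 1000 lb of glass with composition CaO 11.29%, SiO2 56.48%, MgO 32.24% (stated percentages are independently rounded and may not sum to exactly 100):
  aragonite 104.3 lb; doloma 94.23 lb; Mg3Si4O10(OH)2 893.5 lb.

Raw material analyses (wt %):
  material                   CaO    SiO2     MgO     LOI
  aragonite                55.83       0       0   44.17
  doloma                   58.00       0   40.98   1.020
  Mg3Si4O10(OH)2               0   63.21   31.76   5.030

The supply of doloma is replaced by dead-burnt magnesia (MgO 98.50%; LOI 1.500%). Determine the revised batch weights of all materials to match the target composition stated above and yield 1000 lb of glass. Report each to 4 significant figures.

Intermediates are displayed, with 4-significant-digit rounding, across the worked steps; all internal work maintains exact precision from first step to last. Each reported figure is rounded exactly once. Derived quantities are carried from the batch weights on 1000 lb of glass in full float precision (glass mass, yield, three oxide percentages, LOI, the totals) precisely as stated by the problem or the answer.
Per-oxide target masses for 1000 lb glass:
  CaO: 11.29% × 1000 = 112.9 lb
  SiO2: 56.48% × 1000 = 564.8 lb
  MgO: 32.24% × 1000 = 322.4 lb
Mass-balance tally per oxide working from each reported weight, relative to the basis at hand (delivered sums recover each target exact up to rounding of places):
  CaO: 202.2·0.5583 = 112.9 lb (target 112.9 lb)
  SiO2: 893.5·0.6321 = 564.8 lb (target 564.8 lb)
  MgO: 39.20·0.9850 + 893.5·0.3176 = 322.4 lb (target 322.4 lb)
Glass-mass sanity pass: batch total minus LOI = 1000 lb (oxide target masses add up to 1000 lb; versus the stated basis of 1000 lb — rounding explains the deltas).
Total batch = Σ batch = 1135 lb; Σ batch·LOI gives LOI loss = 134.8 lb; as yield: glass ÷ batch → 88.12%.

Revised batch per 1000 lb glass:
  aragonite: 202.2 lb
  dead-burnt magnesia: 39.20 lb
  Mg3Si4O10(OH)2: 893.5 lb
Total batch = 1135 lb; LOI loss = 134.8 lb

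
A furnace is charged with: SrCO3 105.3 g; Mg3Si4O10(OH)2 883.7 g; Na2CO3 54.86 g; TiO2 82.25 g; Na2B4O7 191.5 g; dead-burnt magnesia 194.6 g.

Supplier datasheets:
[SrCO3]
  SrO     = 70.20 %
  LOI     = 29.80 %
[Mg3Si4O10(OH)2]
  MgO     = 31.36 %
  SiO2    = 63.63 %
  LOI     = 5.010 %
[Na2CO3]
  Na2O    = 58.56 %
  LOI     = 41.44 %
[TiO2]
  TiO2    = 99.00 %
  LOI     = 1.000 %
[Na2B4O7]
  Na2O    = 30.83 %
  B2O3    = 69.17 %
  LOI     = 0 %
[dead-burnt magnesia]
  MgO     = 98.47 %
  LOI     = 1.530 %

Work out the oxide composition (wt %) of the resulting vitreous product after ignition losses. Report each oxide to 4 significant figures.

The whole derivation holds full precision from start to finish. The intermediate values are displayed, rounded to 4 significant figures, as written. Every reported number is rounded just once. All derived quantities are re-derived at full precision (glass mass, LOI, yield, the six compositions, the totals) starting from the weights at 1410 g of glass, as written in question or answer.
Mass of each oxide from the mix:
  SrO: 105.3·0.7020 = 73.92 g
  MgO: 883.7·0.3136 + 194.6·0.9847 = 468.8 g
  SiO2: 883.7·0.6363 = 562.3 g
  Na2O: 54.86·0.5856 + 191.5·0.3083 = 91.17 g
  B2O3: 191.5·0.6917 = 132.5 g
  TiO2: 82.25·0.9900 = 81.43 g
LOI: 105.3·0.2980 + 883.7·0.05010 + 54.86·0.4144 + 82.25·0.01000 + 194.6·0.01530 = 102.2 g
Net of LOI, the glass mass = 1512 − 102.2 = 1410 g (matching Σ of the oxides)
wt % = 100 × oxide mass / glass mass

Glass mass = 1410 g (batch 1512 − LOI 102.2).
Composition: SrO 5.243%, MgO 33.24%, SiO2 39.88%, Na2O 6.466%, B2O3 9.394%, TiO2 5.775%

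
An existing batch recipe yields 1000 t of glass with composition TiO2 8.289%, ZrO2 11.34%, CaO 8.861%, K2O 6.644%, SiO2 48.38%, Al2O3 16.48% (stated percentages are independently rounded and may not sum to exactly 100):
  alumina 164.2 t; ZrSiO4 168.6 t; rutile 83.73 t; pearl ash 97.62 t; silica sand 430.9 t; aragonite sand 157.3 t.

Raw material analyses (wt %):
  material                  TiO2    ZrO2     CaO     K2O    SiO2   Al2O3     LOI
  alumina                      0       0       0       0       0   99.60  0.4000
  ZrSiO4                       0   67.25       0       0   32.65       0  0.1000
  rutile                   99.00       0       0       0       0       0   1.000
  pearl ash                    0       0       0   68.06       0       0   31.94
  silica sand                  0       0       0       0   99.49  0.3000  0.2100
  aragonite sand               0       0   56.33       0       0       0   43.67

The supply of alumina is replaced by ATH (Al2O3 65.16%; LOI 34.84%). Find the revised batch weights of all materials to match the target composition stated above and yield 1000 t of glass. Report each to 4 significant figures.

The working math carries full float precision through every step — in-progress results are printed (rounded to 4 significant digits) when written out — every reported value takes exactly one rounding. All derived quantities, including ignition loss, glass mass, six oxide percentages, yield, totals, are rebuilt using the weight values on 1000 t of glass at exact precision as set out in either problem or answer.
Target masses of each oxide per 1000 t glass:
  TiO2: 8.289% × 1000 = 82.89 t
  ZrO2: 11.34% × 1000 = 113.4 t
  CaO: 8.861% × 1000 = 88.61 t
  K2O: 6.644% × 1000 = 66.44 t
  SiO2: 48.38% × 1000 = 483.8 t
  Al2O3: 16.48% × 1000 = 164.8 t
Checking each oxide sum given the weights on record, relative to the basis at hand (sum by sum, the targets are met up to rounding of the answer):
  TiO2: 83.73·0.9900 = 82.89 t (target 82.89 t)
  ZrO2: 168.6·0.6725 = 113.4 t (target 113.4 t)
  CaO: 157.3·0.5633 = 88.61 t (target 88.61 t)
  K2O: 97.62·0.6806 = 66.44 t (target 66.44 t)
  SiO2: 168.6·0.3265 + 430.9·0.9949 = 483.8 t (target 483.8 t)
  Al2O3: 250.9·0.6516 + 430.9·0.003000 = 164.8 t (target 164.8 t)
Glass-mass closure: batch total minus LOI = 999.9 t (targets for the oxides total 999.9 t; stated basis 1000 t — a pure rounding effect).
Adding the batch up: Σ batch = 1189 t; Σ batch·LOI gives LOI loss = 189.2 t; yield, glass over the total, = 84.09%.

Revised batch per 1000 t glass:
  ATH: 250.9 t
  ZrSiO4: 168.6 t
  rutile: 83.73 t
  pearl ash: 97.62 t
  silica sand: 430.9 t
  aragonite sand: 157.3 t
Total batch = 1189 t; LOI loss = 189.2 t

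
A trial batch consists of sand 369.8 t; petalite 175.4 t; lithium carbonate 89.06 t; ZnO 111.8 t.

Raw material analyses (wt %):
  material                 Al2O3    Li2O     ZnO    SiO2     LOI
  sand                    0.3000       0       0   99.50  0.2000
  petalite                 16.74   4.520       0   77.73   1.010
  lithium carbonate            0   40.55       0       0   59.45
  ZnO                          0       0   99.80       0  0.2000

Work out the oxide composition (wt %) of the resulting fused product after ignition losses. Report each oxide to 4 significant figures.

The intermediate values appear, rounded to 4 significant figures, across the worked steps; every computation maintains full precision through every step. Every reported result is rounded a single time — the derived quantities are rebuilt from the batch weights on 690.4 t of glass at exact precision (glass mass, four oxide percentages, yield, ignition loss, the totals) exactly as shown in the question or the answer.
Mass of each oxide from the mix:
  Al2O3: 369.8·0.003000 + 175.4·0.1674 = 30.47 t
  Li2O: 175.4·0.04520 + 89.06·0.4055 = 44.04 t
  ZnO: 111.8·0.9980 = 111.6 t
  SiO2: 369.8·0.9950 + 175.4·0.7773 = 504.3 t
LOI: 369.8·0.002000 + 175.4·0.01010 + 89.06·0.5945 + 111.8·0.002000 = 55.68 t
batch − LOI leaves glass = 746.1 − 55.68 = 690.4 t (the oxide masses sum to this)
percent by weight: oxide/glass ×100

Glass mass = 690.4 t (batch 746.1 − LOI 55.68).
Composition: Al2O3 4.414%, Li2O 6.379%, ZnO 16.16%, SiO2 73.05%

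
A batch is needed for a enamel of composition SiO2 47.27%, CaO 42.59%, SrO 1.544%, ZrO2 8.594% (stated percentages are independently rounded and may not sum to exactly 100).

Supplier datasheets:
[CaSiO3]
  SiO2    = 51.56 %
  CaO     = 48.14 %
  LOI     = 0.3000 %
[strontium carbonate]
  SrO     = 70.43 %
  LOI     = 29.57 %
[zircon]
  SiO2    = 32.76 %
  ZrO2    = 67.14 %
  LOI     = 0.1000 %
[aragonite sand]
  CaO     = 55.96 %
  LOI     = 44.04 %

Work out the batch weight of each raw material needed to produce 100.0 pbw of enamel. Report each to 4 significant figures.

The working math carries full precision end to end — the intermediate values are shown with 4-significant-figure rounding across the worked steps — every reported value takes exactly one rounding. All derived quantities (the four compositions, yield, totals, net glass mass, ignition loss) are recomputed starting from the weights for 100.0 pbw of glass at full float precision as they appear in either problem or answer.
Target oxide masses per 100.0 pbw enamel:
  SiO2: 47.27% × 100.0 = 47.27 pbw
  CaO: 42.59% × 100.0 = 42.59 pbw
  SrO: 1.544% × 100.0 = 1.544 pbw
  ZrO2: 8.594% × 100.0 = 8.594 pbw
A balance pass over the oxides, with the batch weights as given, relative to the basis at hand (delivered sums recover each target once rounding is allowed for):
  SiO2: 83.55·0.5156 + 12.80·0.3276 = 47.27 pbw (target 47.27 pbw)
  CaO: 83.55·0.4814 + 4.236·0.5596 = 42.59 pbw (target 42.59 pbw)
  SrO: 2.192·0.7043 = 1.544 pbw (target 1.544 pbw)
  ZrO2: 12.80·0.6714 = 8.594 pbw (target 8.594 pbw)
Consistency of the glass mass: total batch − LOI = 100.0 pbw (targets for the oxides total 100.0 pbw; stated basis 100.0 pbw — deltas are rounding alone).
Batch total: Σ batch = 102.8 pbw; LOI removed, Σ of batch·LOI: 2.777 pbw; glass ÷ batch gives a yield of 97.30%.

Batch per 100.0 pbw enamel:
  CaSiO3: 83.55 pbw
  strontium carbonate: 2.192 pbw
  zircon: 12.80 pbw
  aragonite sand: 4.236 pbw
Total batch = 102.8 pbw; LOI loss = 2.777 pbw; yield = 97.30%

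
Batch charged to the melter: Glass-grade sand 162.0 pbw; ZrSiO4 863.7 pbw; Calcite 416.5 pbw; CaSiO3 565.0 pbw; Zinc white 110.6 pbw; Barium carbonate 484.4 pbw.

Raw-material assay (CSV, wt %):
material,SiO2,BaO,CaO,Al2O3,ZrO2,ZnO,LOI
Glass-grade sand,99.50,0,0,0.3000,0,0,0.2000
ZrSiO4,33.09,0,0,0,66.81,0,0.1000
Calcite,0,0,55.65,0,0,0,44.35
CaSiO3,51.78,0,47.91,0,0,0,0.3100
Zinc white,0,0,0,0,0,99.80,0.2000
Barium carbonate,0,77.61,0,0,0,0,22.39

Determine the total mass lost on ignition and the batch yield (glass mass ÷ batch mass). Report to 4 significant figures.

All internal work carries full float precision end to end. In-progress results are printed, with 4-significant-digit rounding, between the steps — each reported number is rounded only once; the derived quantities (the six compositions, LOI, yield, totals, glass mass) are recomputed from the batch weights for 2306 pbw of glass at exact precision as they appear in either problem or answer.
LOI of each material in turn:
  Glass-grade sand: 162.0 × 0.002000 = 0.3240 pbw
  ZrSiO4: 863.7 × 0.001000 = 0.8637 pbw
  Calcite: 416.5 × 0.4435 = 184.7 pbw
  CaSiO3: 565.0 × 0.003100 = 1.751 pbw
  Zinc white: 110.6 × 0.002000 = 0.2212 pbw
  Barium carbonate: 484.4 × 0.2239 = 108.5 pbw
Total LOI = 296.3 pbw
Glass = batch − LOI = 2602 − 296.3 = 2306 pbw

LOI loss = 296.3 pbw; glass = 2306 pbw; yield = 88.61%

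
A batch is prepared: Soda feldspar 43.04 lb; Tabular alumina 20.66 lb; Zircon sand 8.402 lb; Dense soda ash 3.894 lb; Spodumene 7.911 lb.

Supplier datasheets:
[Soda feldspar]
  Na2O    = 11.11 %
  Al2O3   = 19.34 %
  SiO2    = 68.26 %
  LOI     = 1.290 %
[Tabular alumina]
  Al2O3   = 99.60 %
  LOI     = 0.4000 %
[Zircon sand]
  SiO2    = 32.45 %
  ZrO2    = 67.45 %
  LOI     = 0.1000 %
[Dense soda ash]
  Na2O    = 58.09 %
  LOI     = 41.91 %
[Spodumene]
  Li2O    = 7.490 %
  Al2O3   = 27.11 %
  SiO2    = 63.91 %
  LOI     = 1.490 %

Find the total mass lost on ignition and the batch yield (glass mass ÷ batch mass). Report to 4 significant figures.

Every computation runs at full float precision all the way through. Values along the way are displayed, rounded to 4 significant figures, within the worked lines — every reported result takes a single rounding — the derived quantities are carried starting from the weights per 81.51 lb of glass at full float precision (the five compositions, yield, totals, glass mass, LOI) precisely as stated by question or answer.
Loss on ignition, line by line:
  Soda feldspar: 43.04 × 0.01290 = 0.5552 lb
  Tabular alumina: 20.66 × 0.004000 = 0.08264 lb
  Zircon sand: 8.402 × 0.001000 = 0.008402 lb
  Dense soda ash: 3.894 × 0.4191 = 1.632 lb
  Spodumene: 7.911 × 0.01490 = 0.1179 lb
Total LOI = 2.396 lb
Glass = batch − LOI = 83.91 − 2.396 = 81.51 lb

LOI loss = 2.396 lb; glass = 81.51 lb; yield = 97.14%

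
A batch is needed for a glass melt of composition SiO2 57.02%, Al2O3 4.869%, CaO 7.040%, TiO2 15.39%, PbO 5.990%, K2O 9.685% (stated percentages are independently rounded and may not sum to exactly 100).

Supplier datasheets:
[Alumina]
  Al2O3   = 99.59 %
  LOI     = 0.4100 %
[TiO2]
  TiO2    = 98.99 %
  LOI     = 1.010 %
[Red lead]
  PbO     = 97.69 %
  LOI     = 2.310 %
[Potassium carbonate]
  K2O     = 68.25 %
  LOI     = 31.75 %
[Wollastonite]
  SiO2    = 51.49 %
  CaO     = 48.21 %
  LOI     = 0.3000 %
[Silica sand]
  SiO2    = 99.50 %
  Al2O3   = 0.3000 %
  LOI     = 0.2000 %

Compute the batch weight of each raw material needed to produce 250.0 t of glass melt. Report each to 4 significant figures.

Batch per 250.0 t glass melt:
  Alumina: 11.85 t
  TiO2: 38.87 t
  Red lead: 15.33 t
  Potassium carbonate: 35.48 t
  Wollastonite: 36.51 t
  Silica sand: 124.4 t
Total batch = 262.4 t; LOI loss = 12.42 t; yield = 95.27%

The intermediate values are displayed with 4-significant-digit rounding at each printed step — the working math runs at full float precision in all steps. Every reported number sees exactly one rounding; all derived quantities are computed at exact precision (the yield, the six compositions, LOI, net glass mass, the totals) from the batch weights for 250.0 t of glass, exactly as shown in the question or the answer.
Target masses of each oxide per 250.0 t glass melt:
  SiO2: 57.02% × 250.0 = 142.6 t
  Al2O3: 4.869% × 250.0 = 12.17 t
  CaO: 7.040% × 250.0 = 17.60 t
  TiO2: 15.39% × 250.0 = 38.48 t
  PbO: 5.990% × 250.0 = 14.98 t
  K2O: 9.685% × 250.0 = 24.21 t
Sums-versus-targets review working from each reported weight, under the basis named above (summed amounts equal target values exact up to rounding of places):
  SiO2: 36.51·0.5149 + 124.4·0.9950 = 142.6 t (target 142.6 t)
  Al2O3: 11.85·0.9959 + 124.4·0.003000 = 12.17 t (target 12.17 t)
  CaO: 36.51·0.4821 = 17.60 t (target 17.60 t)
  TiO2: 38.87·0.9899 = 38.48 t (target 38.48 t)
  PbO: 15.33·0.9769 = 14.98 t (target 14.98 t)
  K2O: 35.48·0.6825 = 24.22 t (target 24.21 t)
Glass-mass bookkeeping: total batch − LOI = 250.0 t (per-oxide target masses sum to 250.0 t; against the stated basis, 250.0 t — a pure rounding effect).
Summing the batch: Σ batch = 262.4 t; ignition loss, Σ(batch × LOI) = 12.42 t; as yield: glass ÷ batch → 95.27%.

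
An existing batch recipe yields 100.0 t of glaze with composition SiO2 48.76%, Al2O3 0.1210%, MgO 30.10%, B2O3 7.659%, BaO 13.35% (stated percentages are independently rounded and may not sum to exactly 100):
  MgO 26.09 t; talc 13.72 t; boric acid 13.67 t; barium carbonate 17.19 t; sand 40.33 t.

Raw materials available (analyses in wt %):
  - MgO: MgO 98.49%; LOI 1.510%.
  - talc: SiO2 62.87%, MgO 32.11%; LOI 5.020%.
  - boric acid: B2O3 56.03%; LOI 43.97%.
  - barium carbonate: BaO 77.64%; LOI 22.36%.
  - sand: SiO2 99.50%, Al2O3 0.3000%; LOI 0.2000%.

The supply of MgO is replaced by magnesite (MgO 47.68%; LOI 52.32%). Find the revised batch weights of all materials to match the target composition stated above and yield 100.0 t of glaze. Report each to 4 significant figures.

Revised batch per 100.0 t glaze:
  magnesite: 53.89 t
  talc: 13.72 t
  boric acid: 13.67 t
  barium carbonate: 17.19 t
  sand: 40.33 t
Total batch = 138.8 t; LOI loss = 38.82 t

Values along the way are printed (rounded to 4 significant figures) between the steps; all internal work maintains full float precision in all steps; each reported figure is rounded a single time. All derived quantities, which include LOI, the five compositions, net glass mass, the totals, yield, are computed in exact precision, as written in the problem or answer text, from the batch weights on 100.0 t of glass.
Target oxide masses per 100.0 t glaze:
  SiO2: 48.76% × 100.0 = 48.76 t
  Al2O3: 0.1210% × 100.0 = 0.1210 t
  MgO: 30.10% × 100.0 = 30.10 t
  B2O3: 7.659% × 100.0 = 7.659 t
  BaO: 13.35% × 100.0 = 13.35 t
Sums-versus-targets review given the weights on record, under the basis named above (target by target, the sums agree modulo rounding of the values):
  SiO2: 13.72·0.6287 + 40.33·0.9950 = 48.75 t (target 48.76 t)
  Al2O3: 40.33·0.003000 = 0.1210 t (target 0.1210 t)
  MgO: 53.89·0.4768 + 13.72·0.3211 = 30.10 t (target 30.10 t)
  B2O3: 13.67·0.5603 = 7.659 t (target 7.659 t)
  BaO: 17.19·0.7764 = 13.35 t (target 13.35 t)
Glass-mass closure: batch Σ − ignition loss = 99.98 t (per-oxide target masses sum to 99.99 t; basis as stated: 100.0 t — rounding explains the deltas).
Batch grand total — Σ batch = 138.8 t; ignition loss, Σ(batch × LOI) = 38.82 t; glass ÷ batch gives a yield of 72.03%.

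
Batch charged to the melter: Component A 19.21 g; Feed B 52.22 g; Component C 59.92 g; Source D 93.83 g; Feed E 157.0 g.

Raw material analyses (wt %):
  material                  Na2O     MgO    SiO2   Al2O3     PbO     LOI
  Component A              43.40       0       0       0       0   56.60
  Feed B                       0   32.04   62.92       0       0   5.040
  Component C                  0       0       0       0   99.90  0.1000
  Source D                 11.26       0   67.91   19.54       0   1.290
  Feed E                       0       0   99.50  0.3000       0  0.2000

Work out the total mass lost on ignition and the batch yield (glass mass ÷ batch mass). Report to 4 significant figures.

Values along the way are displayed (rounded to 4 significant figures) across the worked steps. All internal work keeps full float precision throughout. A single rounding completes every reported value; the derived quantities (yield, five oxide percentages, totals, LOI, glass mass) are rebuilt using the weight values for 367.1 g of glass in full precision exactly as printed in the problem or the answer.
Ignition loss by material:
  Component A: 19.21 × 0.5660 = 10.87 g
  Feed B: 52.22 × 0.05040 = 2.632 g
  Component C: 59.92 × 0.001000 = 0.05992 g
  Source D: 93.83 × 0.01290 = 1.210 g
  Feed E: 157.0 × 0.002000 = 0.3140 g
Total LOI = 15.09 g
Glass = batch − LOI = 382.2 − 15.09 = 367.1 g

LOI loss = 15.09 g; glass = 367.1 g; yield = 96.05%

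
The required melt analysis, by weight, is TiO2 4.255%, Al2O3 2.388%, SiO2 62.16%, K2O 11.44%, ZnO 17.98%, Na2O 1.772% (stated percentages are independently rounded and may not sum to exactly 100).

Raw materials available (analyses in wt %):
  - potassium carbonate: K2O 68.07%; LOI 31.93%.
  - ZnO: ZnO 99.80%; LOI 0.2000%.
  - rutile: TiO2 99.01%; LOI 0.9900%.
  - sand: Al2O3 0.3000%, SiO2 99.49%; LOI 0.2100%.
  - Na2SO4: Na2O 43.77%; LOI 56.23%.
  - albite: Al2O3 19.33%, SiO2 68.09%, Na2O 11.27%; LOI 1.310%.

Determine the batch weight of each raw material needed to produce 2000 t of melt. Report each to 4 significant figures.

Working values are rounded off to 4 significant figures when displayed. Each numeric step carries full precision throughout; every reported figure includes exactly one rounding. All derived quantities (the totals, net glass mass, six oxide percentages, LOI, the yield) are recomputed using the weight values for 2000 t of glass at full precision, as written in question or answer.
Target oxide masses per 2000 t melt:
  TiO2: 4.255% × 2000 = 85.10 t
  Al2O3: 2.388% × 2000 = 47.76 t
  SiO2: 62.16% × 2000 = 1243 t
  K2O: 11.44% × 2000 = 228.8 t
  ZnO: 17.98% × 2000 = 359.6 t
  Na2O: 1.772% × 2000 = 35.44 t
Per-oxide balance check from the weights as reported, against the basis in use (oxide sums agree with the targets exact up to rounding of places):
  TiO2: 85.95·0.9901 = 85.10 t (target 85.10 t)
  Al2O3: 1092·0.003000 + 230.1·0.1933 = 47.75 t (target 47.76 t)
  SiO2: 1092·0.9949 + 230.1·0.6809 = 1243 t (target 1243 t)
  K2O: 336.1·0.6807 = 228.8 t (target 228.8 t)
  ZnO: 360.3·0.9980 = 359.6 t (target 359.6 t)
  Na2O: 21.71·0.4377 + 230.1·0.1127 = 35.43 t (target 35.44 t)
Consistency of the glass mass: Σ batch − LOI loss = 2000 t (the targets, summed, come to 2000 t; stated basis 2000 t — deltas are rounding alone).
Batch total: Σ batch = 2126 t; loss to ignition Σ batch·LOI = 126.4 t; glass ÷ batch gives a yield of 94.05%.

Batch per 2000 t melt:
  potassium carbonate: 336.1 t
  ZnO: 360.3 t
  rutile: 85.95 t
  sand: 1092 t
  Na2SO4: 21.71 t
  albite: 230.1 t
Total batch = 2126 t; LOI loss = 126.4 t; yield = 94.05%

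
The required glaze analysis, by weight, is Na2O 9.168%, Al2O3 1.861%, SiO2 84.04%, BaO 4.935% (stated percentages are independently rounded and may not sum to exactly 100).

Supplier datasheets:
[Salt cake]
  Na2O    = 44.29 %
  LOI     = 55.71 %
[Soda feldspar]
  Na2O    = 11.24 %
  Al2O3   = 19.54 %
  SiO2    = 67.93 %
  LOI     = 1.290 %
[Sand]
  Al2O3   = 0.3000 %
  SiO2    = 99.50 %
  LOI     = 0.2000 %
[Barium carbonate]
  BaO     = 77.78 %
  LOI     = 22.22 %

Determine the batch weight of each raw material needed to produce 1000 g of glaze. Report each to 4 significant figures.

Intermediates are shown rounded off to 4 significant digits alongside each step. The whole derivation holds full precision through every step — each reported value is rounded once only. Derived quantities, including four oxide percentages, the yield, glass mass, ignition loss, totals, are recomputed from the batch weights per 1000 g of glass in exact precision as quoted within question or answer.
The oxide mass targets at 1000 g glaze:
  Na2O: 9.168% × 1000 = 91.68 g
  Al2O3: 1.861% × 1000 = 18.61 g
  SiO2: 84.04% × 1000 = 840.4 g
  BaO: 4.935% × 1000 = 49.35 g
Oxide-by-oxide audit with the batch weights as given, per the basis as stated (summed amounts equal target values exact up to rounding of places):
  Na2O: 185.9·0.4429 + 83.14·0.1124 = 91.68 g (target 91.68 g)
  Al2O3: 83.14·0.1954 + 787.9·0.003000 = 18.61 g (target 18.61 g)
  SiO2: 83.14·0.6793 + 787.9·0.9950 = 840.4 g (target 840.4 g)
  BaO: 63.45·0.7778 = 49.35 g (target 49.35 g)
Mass balance on the glass: total charge less LOI = 1000 g (the Σ of target masses is 1000 g; stated basis 1000 g — gaps are rounding artifacts).
Batch total: Σ batch = 1120 g; the LOI term Σ batch·LOI equals 120.3 g; yield: glass divided by total = 89.26%.

Batch per 1000 g glaze:
  Salt cake: 185.9 g
  Soda feldspar: 83.14 g
  Sand: 787.9 g
  Barium carbonate: 63.45 g
Total batch = 1120 g; LOI loss = 120.3 g; yield = 89.26%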